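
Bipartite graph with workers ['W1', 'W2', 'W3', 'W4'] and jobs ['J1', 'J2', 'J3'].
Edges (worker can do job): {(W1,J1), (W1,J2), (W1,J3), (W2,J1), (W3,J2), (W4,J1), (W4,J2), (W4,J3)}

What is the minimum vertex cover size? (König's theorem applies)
Minimum vertex cover size = 3

By König's theorem: in bipartite graphs,
min vertex cover = max matching = 3

Maximum matching has size 3, so minimum vertex cover also has size 3.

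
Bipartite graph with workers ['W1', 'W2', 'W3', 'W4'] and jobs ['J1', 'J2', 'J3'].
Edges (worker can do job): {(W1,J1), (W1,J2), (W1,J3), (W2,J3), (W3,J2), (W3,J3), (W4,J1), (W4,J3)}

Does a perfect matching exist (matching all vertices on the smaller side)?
Yes, perfect matching exists (size 3)

Perfect matching: {(W1,J1), (W3,J2), (W4,J3)}
All 3 vertices on the smaller side are matched.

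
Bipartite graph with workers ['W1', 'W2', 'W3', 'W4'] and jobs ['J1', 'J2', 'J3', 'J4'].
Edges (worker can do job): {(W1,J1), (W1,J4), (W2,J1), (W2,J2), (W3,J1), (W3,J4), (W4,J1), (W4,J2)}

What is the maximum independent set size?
Maximum independent set = 5

By König's theorem:
- Min vertex cover = Max matching = 3
- Max independent set = Total vertices - Min vertex cover
- Max independent set = 8 - 3 = 5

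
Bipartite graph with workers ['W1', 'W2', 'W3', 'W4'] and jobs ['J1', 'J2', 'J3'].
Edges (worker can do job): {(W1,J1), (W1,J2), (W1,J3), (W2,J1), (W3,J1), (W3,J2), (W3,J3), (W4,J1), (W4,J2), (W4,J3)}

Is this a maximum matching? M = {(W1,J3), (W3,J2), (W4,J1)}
Yes, size 3 is maximum

Proposed matching has size 3.
Maximum matching size for this graph: 3.

This is a maximum matching.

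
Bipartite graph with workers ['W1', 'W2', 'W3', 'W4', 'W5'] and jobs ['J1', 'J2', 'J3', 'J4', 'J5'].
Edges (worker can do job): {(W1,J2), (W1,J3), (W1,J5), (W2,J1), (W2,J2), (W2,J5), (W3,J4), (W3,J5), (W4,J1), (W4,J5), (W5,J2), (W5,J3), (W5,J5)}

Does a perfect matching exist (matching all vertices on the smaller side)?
Yes, perfect matching exists (size 5)

Perfect matching: {(W1,J2), (W2,J5), (W3,J4), (W4,J1), (W5,J3)}
All 5 vertices on the smaller side are matched.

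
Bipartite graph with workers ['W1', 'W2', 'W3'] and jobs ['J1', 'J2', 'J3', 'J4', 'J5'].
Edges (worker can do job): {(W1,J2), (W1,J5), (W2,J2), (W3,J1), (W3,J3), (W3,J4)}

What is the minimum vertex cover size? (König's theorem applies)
Minimum vertex cover size = 3

By König's theorem: in bipartite graphs,
min vertex cover = max matching = 3

Maximum matching has size 3, so minimum vertex cover also has size 3.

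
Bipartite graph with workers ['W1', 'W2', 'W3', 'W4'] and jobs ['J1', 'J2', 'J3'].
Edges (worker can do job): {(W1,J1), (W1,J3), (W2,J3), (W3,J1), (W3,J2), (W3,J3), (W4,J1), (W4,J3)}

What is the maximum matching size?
Maximum matching size = 3

Maximum matching: {(W1,J1), (W3,J2), (W4,J3)}
Size: 3

This assigns 3 workers to 3 distinct jobs.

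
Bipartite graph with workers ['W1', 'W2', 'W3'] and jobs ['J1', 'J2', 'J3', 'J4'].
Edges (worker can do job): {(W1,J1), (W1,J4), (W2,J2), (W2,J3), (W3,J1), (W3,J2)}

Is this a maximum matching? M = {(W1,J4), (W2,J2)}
No, size 2 is not maximum

Proposed matching has size 2.
Maximum matching size for this graph: 3.

This is NOT maximum - can be improved to size 3.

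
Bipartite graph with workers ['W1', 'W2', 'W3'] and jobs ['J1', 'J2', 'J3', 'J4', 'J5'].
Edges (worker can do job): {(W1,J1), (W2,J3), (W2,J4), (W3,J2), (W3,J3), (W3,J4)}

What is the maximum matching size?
Maximum matching size = 3

Maximum matching: {(W1,J1), (W2,J3), (W3,J2)}
Size: 3

This assigns 3 workers to 3 distinct jobs.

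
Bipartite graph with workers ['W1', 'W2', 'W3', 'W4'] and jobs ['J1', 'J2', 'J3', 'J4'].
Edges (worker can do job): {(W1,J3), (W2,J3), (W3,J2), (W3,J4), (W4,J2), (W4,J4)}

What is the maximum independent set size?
Maximum independent set = 5

By König's theorem:
- Min vertex cover = Max matching = 3
- Max independent set = Total vertices - Min vertex cover
- Max independent set = 8 - 3 = 5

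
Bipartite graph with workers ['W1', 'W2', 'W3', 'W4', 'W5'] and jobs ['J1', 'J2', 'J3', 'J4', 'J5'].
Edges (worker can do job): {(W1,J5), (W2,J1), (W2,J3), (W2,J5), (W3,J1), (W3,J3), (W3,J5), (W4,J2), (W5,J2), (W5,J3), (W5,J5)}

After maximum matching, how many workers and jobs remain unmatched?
Unmatched: 1 workers, 1 jobs

Maximum matching size: 4
Workers: 5 total, 4 matched, 1 unmatched
Jobs: 5 total, 4 matched, 1 unmatched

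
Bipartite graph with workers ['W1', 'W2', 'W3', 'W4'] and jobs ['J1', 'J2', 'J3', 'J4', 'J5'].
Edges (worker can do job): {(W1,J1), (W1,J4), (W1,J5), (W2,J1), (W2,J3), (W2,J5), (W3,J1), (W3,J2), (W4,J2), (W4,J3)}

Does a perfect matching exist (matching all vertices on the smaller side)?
Yes, perfect matching exists (size 4)

Perfect matching: {(W1,J4), (W2,J5), (W3,J2), (W4,J3)}
All 4 vertices on the smaller side are matched.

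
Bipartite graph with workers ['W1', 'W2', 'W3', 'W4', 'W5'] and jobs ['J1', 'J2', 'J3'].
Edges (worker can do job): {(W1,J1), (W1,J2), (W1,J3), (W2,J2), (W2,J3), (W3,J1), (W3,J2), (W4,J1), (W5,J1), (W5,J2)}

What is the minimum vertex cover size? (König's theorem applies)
Minimum vertex cover size = 3

By König's theorem: in bipartite graphs,
min vertex cover = max matching = 3

Maximum matching has size 3, so minimum vertex cover also has size 3.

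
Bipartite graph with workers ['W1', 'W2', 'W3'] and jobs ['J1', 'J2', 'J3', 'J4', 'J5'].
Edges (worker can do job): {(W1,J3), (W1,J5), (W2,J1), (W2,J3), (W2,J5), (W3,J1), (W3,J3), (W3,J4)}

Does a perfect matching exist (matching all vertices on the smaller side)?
Yes, perfect matching exists (size 3)

Perfect matching: {(W1,J5), (W2,J3), (W3,J1)}
All 3 vertices on the smaller side are matched.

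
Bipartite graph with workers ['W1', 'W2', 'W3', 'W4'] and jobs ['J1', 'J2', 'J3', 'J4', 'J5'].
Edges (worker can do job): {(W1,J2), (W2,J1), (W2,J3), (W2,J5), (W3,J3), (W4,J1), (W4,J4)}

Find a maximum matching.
Matching: {(W1,J2), (W2,J5), (W3,J3), (W4,J4)}

Maximum matching (size 4):
  W1 → J2
  W2 → J5
  W3 → J3
  W4 → J4

Each worker is assigned to at most one job, and each job to at most one worker.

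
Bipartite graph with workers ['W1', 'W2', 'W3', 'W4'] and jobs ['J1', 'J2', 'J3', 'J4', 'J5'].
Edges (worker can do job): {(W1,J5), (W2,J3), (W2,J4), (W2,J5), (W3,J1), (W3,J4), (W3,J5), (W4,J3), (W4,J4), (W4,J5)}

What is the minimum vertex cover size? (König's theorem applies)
Minimum vertex cover size = 4

By König's theorem: in bipartite graphs,
min vertex cover = max matching = 4

Maximum matching has size 4, so minimum vertex cover also has size 4.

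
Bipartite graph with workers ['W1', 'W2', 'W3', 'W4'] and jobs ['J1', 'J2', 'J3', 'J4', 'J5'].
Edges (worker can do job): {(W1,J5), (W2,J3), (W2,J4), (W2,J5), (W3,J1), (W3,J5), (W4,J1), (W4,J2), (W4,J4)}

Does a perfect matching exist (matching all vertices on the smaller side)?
Yes, perfect matching exists (size 4)

Perfect matching: {(W1,J5), (W2,J3), (W3,J1), (W4,J2)}
All 4 vertices on the smaller side are matched.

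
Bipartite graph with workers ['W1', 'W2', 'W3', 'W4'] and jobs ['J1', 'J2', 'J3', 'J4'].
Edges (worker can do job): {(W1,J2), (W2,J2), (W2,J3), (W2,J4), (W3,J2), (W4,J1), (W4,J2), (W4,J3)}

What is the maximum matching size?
Maximum matching size = 3

Maximum matching: {(W2,J4), (W3,J2), (W4,J3)}
Size: 3

This assigns 3 workers to 3 distinct jobs.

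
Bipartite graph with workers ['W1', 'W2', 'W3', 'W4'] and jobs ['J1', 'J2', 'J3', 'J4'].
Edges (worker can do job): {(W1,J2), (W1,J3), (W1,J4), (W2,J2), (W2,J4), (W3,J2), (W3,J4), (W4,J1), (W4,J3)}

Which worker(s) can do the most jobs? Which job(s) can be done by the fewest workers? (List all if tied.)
Most versatile: W1 (3 jobs); Least covered: J1 (1 workers)

Worker degrees (jobs they can do): W1:3, W2:2, W3:2, W4:2
Job degrees (workers who can do it): J1:1, J2:3, J3:2, J4:3

Maximum worker degree is 3, achieved by: W1
Minimum job degree is 1, achieved by: J1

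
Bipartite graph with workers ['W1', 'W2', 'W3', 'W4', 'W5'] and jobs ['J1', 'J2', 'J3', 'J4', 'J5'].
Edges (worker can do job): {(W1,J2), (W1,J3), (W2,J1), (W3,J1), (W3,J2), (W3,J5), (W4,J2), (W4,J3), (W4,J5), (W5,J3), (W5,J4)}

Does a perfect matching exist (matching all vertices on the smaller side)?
Yes, perfect matching exists (size 5)

Perfect matching: {(W1,J3), (W2,J1), (W3,J5), (W4,J2), (W5,J4)}
All 5 vertices on the smaller side are matched.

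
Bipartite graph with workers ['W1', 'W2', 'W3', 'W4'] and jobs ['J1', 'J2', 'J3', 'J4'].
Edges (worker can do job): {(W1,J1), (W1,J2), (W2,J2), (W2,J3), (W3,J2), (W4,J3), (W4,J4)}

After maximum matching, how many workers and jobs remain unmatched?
Unmatched: 0 workers, 0 jobs

Maximum matching size: 4
Workers: 4 total, 4 matched, 0 unmatched
Jobs: 4 total, 4 matched, 0 unmatched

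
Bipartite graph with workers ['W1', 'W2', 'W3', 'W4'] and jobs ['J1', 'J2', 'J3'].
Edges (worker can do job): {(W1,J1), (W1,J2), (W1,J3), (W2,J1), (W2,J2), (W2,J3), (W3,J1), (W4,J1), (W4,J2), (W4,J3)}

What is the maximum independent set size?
Maximum independent set = 4

By König's theorem:
- Min vertex cover = Max matching = 3
- Max independent set = Total vertices - Min vertex cover
- Max independent set = 7 - 3 = 4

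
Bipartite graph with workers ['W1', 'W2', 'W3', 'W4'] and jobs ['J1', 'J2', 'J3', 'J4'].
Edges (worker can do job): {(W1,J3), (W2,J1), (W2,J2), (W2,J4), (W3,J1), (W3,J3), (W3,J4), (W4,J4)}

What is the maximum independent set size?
Maximum independent set = 4

By König's theorem:
- Min vertex cover = Max matching = 4
- Max independent set = Total vertices - Min vertex cover
- Max independent set = 8 - 4 = 4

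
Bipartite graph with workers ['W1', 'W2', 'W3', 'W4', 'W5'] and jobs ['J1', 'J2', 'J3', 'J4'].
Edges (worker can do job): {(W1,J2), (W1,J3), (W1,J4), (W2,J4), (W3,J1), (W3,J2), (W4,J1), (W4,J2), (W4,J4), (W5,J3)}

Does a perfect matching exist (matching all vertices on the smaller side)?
Yes, perfect matching exists (size 4)

Perfect matching: {(W1,J4), (W3,J2), (W4,J1), (W5,J3)}
All 4 vertices on the smaller side are matched.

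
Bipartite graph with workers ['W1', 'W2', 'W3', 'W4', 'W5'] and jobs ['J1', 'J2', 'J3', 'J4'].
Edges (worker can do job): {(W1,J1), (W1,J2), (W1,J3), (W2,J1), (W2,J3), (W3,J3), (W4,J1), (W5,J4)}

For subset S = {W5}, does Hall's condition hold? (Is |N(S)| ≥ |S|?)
Yes: |N(S)| = 1, |S| = 1

Subset S = {W5}
Neighbors N(S) = {J4}

|N(S)| = 1, |S| = 1
Hall's condition: |N(S)| ≥ |S| is satisfied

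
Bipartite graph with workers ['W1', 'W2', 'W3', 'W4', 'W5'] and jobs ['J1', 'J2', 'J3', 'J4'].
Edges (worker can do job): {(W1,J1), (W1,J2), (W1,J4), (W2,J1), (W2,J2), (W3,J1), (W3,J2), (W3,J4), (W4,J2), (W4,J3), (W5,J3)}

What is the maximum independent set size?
Maximum independent set = 5

By König's theorem:
- Min vertex cover = Max matching = 4
- Max independent set = Total vertices - Min vertex cover
- Max independent set = 9 - 4 = 5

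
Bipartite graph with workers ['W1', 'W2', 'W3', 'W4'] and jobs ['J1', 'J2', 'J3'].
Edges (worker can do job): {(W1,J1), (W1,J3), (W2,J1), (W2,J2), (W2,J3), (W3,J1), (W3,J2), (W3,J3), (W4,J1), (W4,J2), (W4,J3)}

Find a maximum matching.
Matching: {(W1,J3), (W3,J1), (W4,J2)}

Maximum matching (size 3):
  W1 → J3
  W3 → J1
  W4 → J2

Each worker is assigned to at most one job, and each job to at most one worker.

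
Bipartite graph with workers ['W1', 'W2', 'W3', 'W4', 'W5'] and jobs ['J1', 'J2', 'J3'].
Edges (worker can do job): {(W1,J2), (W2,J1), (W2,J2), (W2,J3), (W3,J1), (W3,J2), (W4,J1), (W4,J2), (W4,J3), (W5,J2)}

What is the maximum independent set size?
Maximum independent set = 5

By König's theorem:
- Min vertex cover = Max matching = 3
- Max independent set = Total vertices - Min vertex cover
- Max independent set = 8 - 3 = 5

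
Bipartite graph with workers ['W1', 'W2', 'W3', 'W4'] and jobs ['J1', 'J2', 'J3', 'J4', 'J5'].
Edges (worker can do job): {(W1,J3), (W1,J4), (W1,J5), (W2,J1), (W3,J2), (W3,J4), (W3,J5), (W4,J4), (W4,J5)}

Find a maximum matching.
Matching: {(W1,J3), (W2,J1), (W3,J4), (W4,J5)}

Maximum matching (size 4):
  W1 → J3
  W2 → J1
  W3 → J4
  W4 → J5

Each worker is assigned to at most one job, and each job to at most one worker.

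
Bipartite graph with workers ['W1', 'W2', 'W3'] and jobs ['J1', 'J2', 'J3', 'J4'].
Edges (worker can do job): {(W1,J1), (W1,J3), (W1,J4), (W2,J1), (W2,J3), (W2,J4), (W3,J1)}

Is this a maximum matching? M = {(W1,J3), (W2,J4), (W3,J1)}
Yes, size 3 is maximum

Proposed matching has size 3.
Maximum matching size for this graph: 3.

This is a maximum matching.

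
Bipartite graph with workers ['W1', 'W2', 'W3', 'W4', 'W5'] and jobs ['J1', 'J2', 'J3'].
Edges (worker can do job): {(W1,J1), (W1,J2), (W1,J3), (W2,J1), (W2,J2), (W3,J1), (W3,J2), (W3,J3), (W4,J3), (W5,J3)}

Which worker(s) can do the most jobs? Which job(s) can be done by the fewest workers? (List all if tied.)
Most versatile: W1, W3 (3 jobs); Least covered: J1, J2 (3 workers)

Worker degrees (jobs they can do): W1:3, W2:2, W3:3, W4:1, W5:1
Job degrees (workers who can do it): J1:3, J2:3, J3:4

Maximum worker degree is 3, achieved by: W1, W3
Minimum job degree is 3, achieved by: J1, J2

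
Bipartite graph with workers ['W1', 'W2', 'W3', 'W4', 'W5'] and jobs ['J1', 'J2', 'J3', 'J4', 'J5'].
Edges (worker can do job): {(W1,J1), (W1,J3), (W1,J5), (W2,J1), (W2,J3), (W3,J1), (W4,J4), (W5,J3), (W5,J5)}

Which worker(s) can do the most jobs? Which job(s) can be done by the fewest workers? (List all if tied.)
Most versatile: W1 (3 jobs); Least covered: J2 (0 workers)

Worker degrees (jobs they can do): W1:3, W2:2, W3:1, W4:1, W5:2
Job degrees (workers who can do it): J1:3, J2:0, J3:3, J4:1, J5:2

Maximum worker degree is 3, achieved by: W1
Minimum job degree is 0, achieved by: J2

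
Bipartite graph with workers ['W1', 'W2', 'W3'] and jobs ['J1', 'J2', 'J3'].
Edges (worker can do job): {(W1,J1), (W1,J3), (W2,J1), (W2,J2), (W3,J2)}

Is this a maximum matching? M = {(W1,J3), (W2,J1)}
No, size 2 is not maximum

Proposed matching has size 2.
Maximum matching size for this graph: 3.

This is NOT maximum - can be improved to size 3.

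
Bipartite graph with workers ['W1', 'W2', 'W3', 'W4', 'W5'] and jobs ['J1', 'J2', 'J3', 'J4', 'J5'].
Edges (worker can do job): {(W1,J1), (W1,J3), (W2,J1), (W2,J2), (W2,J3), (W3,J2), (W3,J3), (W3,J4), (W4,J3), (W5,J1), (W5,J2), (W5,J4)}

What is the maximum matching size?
Maximum matching size = 4

Maximum matching: {(W1,J1), (W3,J2), (W4,J3), (W5,J4)}
Size: 4

This assigns 4 workers to 4 distinct jobs.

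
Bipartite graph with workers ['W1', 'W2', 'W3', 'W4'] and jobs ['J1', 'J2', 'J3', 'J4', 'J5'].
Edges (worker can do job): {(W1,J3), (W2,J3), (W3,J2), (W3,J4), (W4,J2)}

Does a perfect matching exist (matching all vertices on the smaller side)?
No, maximum matching has size 3 < 4

Maximum matching has size 3, need 4 for perfect matching.
Unmatched workers: ['W2']
Unmatched jobs: ['J5', 'J1']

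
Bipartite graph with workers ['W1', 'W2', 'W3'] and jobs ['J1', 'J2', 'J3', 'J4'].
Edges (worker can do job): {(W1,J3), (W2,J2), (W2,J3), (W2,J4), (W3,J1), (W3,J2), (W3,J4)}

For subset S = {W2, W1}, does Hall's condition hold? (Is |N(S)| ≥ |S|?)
Yes: |N(S)| = 3, |S| = 2

Subset S = {W2, W1}
Neighbors N(S) = {J2, J3, J4}

|N(S)| = 3, |S| = 2
Hall's condition: |N(S)| ≥ |S| is satisfied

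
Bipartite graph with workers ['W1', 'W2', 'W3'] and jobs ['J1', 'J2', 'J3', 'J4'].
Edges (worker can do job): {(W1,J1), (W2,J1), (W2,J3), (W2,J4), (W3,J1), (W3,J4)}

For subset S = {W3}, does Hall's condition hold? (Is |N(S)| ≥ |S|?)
Yes: |N(S)| = 2, |S| = 1

Subset S = {W3}
Neighbors N(S) = {J1, J4}

|N(S)| = 2, |S| = 1
Hall's condition: |N(S)| ≥ |S| is satisfied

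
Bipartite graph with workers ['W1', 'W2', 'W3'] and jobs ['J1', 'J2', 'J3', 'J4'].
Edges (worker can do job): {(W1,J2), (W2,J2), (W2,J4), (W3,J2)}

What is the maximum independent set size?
Maximum independent set = 5

By König's theorem:
- Min vertex cover = Max matching = 2
- Max independent set = Total vertices - Min vertex cover
- Max independent set = 7 - 2 = 5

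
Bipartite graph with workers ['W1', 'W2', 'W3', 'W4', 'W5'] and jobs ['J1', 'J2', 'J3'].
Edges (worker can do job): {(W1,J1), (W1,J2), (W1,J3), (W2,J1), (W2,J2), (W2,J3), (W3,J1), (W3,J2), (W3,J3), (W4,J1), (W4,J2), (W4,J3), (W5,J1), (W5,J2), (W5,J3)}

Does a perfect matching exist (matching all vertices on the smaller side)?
Yes, perfect matching exists (size 3)

Perfect matching: {(W3,J3), (W4,J1), (W5,J2)}
All 3 vertices on the smaller side are matched.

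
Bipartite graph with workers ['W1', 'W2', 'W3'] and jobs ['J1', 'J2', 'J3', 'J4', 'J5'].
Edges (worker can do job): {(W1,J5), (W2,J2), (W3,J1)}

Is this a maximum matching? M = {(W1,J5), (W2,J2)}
No, size 2 is not maximum

Proposed matching has size 2.
Maximum matching size for this graph: 3.

This is NOT maximum - can be improved to size 3.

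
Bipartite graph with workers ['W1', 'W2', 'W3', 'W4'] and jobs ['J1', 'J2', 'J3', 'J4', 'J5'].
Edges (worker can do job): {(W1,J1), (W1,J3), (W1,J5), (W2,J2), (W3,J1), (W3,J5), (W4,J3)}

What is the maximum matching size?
Maximum matching size = 4

Maximum matching: {(W1,J5), (W2,J2), (W3,J1), (W4,J3)}
Size: 4

This assigns 4 workers to 4 distinct jobs.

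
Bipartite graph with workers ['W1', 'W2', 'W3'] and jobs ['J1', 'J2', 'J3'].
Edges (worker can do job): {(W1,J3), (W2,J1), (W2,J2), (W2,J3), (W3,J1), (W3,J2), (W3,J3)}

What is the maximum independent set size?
Maximum independent set = 3

By König's theorem:
- Min vertex cover = Max matching = 3
- Max independent set = Total vertices - Min vertex cover
- Max independent set = 6 - 3 = 3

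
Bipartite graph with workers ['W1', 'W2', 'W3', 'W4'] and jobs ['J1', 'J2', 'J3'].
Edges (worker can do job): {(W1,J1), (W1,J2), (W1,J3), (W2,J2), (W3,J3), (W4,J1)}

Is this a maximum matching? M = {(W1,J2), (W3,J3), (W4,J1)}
Yes, size 3 is maximum

Proposed matching has size 3.
Maximum matching size for this graph: 3.

This is a maximum matching.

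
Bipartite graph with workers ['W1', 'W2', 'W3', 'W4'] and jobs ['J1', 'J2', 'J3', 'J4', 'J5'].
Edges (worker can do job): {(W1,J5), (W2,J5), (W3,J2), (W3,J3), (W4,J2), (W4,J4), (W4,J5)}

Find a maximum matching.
Matching: {(W1,J5), (W3,J3), (W4,J2)}

Maximum matching (size 3):
  W1 → J5
  W3 → J3
  W4 → J2

Each worker is assigned to at most one job, and each job to at most one worker.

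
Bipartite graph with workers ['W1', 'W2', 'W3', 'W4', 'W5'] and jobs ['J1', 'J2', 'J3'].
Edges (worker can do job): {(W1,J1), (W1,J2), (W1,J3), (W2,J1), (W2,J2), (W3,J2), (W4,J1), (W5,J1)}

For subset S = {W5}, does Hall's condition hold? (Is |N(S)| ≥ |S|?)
Yes: |N(S)| = 1, |S| = 1

Subset S = {W5}
Neighbors N(S) = {J1}

|N(S)| = 1, |S| = 1
Hall's condition: |N(S)| ≥ |S| is satisfied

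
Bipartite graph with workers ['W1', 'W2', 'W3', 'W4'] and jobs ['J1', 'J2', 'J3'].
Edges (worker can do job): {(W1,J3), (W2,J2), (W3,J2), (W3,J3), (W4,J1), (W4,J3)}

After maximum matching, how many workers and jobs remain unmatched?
Unmatched: 1 workers, 0 jobs

Maximum matching size: 3
Workers: 4 total, 3 matched, 1 unmatched
Jobs: 3 total, 3 matched, 0 unmatched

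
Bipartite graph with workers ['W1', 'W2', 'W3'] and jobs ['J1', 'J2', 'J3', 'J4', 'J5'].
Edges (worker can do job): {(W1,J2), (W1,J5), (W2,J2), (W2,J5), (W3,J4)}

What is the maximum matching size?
Maximum matching size = 3

Maximum matching: {(W1,J2), (W2,J5), (W3,J4)}
Size: 3

This assigns 3 workers to 3 distinct jobs.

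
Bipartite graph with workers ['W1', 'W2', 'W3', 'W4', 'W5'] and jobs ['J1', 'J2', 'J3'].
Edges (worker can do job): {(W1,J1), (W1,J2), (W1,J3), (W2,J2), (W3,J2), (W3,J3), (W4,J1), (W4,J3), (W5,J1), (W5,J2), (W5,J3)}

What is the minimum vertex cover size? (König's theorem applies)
Minimum vertex cover size = 3

By König's theorem: in bipartite graphs,
min vertex cover = max matching = 3

Maximum matching has size 3, so minimum vertex cover also has size 3.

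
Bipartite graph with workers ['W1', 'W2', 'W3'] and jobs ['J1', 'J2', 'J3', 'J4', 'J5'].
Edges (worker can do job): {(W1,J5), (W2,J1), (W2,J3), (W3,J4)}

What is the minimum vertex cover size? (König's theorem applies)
Minimum vertex cover size = 3

By König's theorem: in bipartite graphs,
min vertex cover = max matching = 3

Maximum matching has size 3, so minimum vertex cover also has size 3.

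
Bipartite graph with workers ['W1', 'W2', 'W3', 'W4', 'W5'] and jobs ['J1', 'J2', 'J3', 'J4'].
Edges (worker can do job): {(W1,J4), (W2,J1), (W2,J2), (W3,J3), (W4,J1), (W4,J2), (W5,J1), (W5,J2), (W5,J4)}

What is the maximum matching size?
Maximum matching size = 4

Maximum matching: {(W1,J4), (W3,J3), (W4,J2), (W5,J1)}
Size: 4

This assigns 4 workers to 4 distinct jobs.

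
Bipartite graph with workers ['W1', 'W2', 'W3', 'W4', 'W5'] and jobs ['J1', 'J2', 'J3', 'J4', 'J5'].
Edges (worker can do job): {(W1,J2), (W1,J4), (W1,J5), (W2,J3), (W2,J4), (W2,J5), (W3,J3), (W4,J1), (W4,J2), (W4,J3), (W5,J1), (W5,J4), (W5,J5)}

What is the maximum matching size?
Maximum matching size = 5

Maximum matching: {(W1,J4), (W2,J5), (W3,J3), (W4,J2), (W5,J1)}
Size: 5

This assigns 5 workers to 5 distinct jobs.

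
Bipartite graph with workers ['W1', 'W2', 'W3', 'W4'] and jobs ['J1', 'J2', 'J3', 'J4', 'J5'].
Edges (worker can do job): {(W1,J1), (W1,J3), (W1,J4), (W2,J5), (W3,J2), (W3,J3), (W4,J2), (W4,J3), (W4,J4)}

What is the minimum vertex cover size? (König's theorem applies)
Minimum vertex cover size = 4

By König's theorem: in bipartite graphs,
min vertex cover = max matching = 4

Maximum matching has size 4, so minimum vertex cover also has size 4.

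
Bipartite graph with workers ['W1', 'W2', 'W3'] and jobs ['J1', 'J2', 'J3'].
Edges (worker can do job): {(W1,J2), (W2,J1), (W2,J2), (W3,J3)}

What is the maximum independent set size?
Maximum independent set = 3

By König's theorem:
- Min vertex cover = Max matching = 3
- Max independent set = Total vertices - Min vertex cover
- Max independent set = 6 - 3 = 3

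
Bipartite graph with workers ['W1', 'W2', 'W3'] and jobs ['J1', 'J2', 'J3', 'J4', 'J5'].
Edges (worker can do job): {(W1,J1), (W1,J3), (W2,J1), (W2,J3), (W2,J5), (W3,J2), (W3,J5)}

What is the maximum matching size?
Maximum matching size = 3

Maximum matching: {(W1,J1), (W2,J5), (W3,J2)}
Size: 3

This assigns 3 workers to 3 distinct jobs.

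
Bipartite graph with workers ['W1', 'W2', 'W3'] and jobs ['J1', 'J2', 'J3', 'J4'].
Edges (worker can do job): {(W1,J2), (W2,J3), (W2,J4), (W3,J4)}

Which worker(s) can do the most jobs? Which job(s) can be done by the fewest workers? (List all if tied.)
Most versatile: W2 (2 jobs); Least covered: J1 (0 workers)

Worker degrees (jobs they can do): W1:1, W2:2, W3:1
Job degrees (workers who can do it): J1:0, J2:1, J3:1, J4:2

Maximum worker degree is 2, achieved by: W2
Minimum job degree is 0, achieved by: J1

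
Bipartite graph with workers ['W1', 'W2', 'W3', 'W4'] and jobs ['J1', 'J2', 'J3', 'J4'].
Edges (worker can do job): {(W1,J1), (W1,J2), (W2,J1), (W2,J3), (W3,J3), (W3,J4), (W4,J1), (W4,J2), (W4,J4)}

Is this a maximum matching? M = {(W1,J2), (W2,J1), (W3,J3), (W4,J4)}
Yes, size 4 is maximum

Proposed matching has size 4.
Maximum matching size for this graph: 4.

This is a maximum matching.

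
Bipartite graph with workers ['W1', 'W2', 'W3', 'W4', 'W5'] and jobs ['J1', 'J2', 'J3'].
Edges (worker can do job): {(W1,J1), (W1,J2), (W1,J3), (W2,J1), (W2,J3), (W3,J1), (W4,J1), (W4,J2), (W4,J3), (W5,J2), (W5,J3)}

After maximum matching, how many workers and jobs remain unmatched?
Unmatched: 2 workers, 0 jobs

Maximum matching size: 3
Workers: 5 total, 3 matched, 2 unmatched
Jobs: 3 total, 3 matched, 0 unmatched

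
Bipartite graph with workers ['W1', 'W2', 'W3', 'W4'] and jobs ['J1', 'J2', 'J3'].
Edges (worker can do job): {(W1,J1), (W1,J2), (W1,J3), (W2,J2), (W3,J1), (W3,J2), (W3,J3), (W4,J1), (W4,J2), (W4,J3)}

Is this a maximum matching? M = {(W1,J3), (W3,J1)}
No, size 2 is not maximum

Proposed matching has size 2.
Maximum matching size for this graph: 3.

This is NOT maximum - can be improved to size 3.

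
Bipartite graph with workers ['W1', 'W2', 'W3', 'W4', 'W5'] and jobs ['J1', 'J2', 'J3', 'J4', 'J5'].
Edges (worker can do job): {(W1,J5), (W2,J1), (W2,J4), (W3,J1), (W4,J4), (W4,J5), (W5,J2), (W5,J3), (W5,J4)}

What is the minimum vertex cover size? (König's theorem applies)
Minimum vertex cover size = 4

By König's theorem: in bipartite graphs,
min vertex cover = max matching = 4

Maximum matching has size 4, so minimum vertex cover also has size 4.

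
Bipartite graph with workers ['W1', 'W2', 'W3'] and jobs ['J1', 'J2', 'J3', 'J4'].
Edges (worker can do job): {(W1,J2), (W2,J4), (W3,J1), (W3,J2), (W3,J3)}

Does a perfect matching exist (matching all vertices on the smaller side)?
Yes, perfect matching exists (size 3)

Perfect matching: {(W1,J2), (W2,J4), (W3,J1)}
All 3 vertices on the smaller side are matched.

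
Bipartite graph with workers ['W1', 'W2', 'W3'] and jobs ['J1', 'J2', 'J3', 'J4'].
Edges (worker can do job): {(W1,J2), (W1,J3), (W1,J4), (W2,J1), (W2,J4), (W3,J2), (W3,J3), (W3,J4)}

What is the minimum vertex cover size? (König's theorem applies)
Minimum vertex cover size = 3

By König's theorem: in bipartite graphs,
min vertex cover = max matching = 3

Maximum matching has size 3, so minimum vertex cover also has size 3.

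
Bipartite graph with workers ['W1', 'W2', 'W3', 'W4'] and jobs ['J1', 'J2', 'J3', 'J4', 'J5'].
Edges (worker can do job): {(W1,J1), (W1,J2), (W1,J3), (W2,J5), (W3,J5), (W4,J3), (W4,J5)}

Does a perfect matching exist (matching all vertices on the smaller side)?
No, maximum matching has size 3 < 4

Maximum matching has size 3, need 4 for perfect matching.
Unmatched workers: ['W2']
Unmatched jobs: ['J2', 'J4']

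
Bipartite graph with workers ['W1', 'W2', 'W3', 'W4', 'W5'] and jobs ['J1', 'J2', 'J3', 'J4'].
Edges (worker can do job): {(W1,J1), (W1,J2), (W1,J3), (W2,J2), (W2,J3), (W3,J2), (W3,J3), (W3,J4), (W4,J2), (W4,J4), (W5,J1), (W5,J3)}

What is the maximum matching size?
Maximum matching size = 4

Maximum matching: {(W1,J1), (W3,J2), (W4,J4), (W5,J3)}
Size: 4

This assigns 4 workers to 4 distinct jobs.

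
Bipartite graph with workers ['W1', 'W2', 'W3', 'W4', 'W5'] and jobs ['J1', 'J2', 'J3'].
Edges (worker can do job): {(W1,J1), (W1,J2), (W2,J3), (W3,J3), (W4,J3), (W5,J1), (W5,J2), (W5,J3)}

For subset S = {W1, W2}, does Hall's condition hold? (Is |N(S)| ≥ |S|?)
Yes: |N(S)| = 3, |S| = 2

Subset S = {W1, W2}
Neighbors N(S) = {J1, J2, J3}

|N(S)| = 3, |S| = 2
Hall's condition: |N(S)| ≥ |S| is satisfied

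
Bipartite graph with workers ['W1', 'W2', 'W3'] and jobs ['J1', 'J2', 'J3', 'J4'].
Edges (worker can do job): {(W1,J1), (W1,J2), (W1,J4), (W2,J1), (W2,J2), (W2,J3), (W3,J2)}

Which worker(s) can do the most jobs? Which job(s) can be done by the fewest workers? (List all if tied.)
Most versatile: W1, W2 (3 jobs); Least covered: J3, J4 (1 workers)

Worker degrees (jobs they can do): W1:3, W2:3, W3:1
Job degrees (workers who can do it): J1:2, J2:3, J3:1, J4:1

Maximum worker degree is 3, achieved by: W1, W2
Minimum job degree is 1, achieved by: J3, J4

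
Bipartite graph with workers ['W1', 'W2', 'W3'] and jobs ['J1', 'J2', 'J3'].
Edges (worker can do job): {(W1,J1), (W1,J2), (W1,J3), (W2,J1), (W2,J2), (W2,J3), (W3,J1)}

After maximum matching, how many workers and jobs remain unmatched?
Unmatched: 0 workers, 0 jobs

Maximum matching size: 3
Workers: 3 total, 3 matched, 0 unmatched
Jobs: 3 total, 3 matched, 0 unmatched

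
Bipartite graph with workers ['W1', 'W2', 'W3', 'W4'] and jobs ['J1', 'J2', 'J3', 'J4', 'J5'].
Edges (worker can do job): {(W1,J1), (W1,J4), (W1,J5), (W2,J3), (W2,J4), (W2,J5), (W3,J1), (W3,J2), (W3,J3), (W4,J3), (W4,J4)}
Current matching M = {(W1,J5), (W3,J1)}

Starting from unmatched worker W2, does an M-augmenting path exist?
Yes: W2 → J4

An M-augmenting path alternates non-matching / matching edges, starting and ending at unmatched vertices.
Path: W2 → J4
(J4 is unmatched in M, so the path is augmenting.)
Flipping edges along this path would increase |M| from 2 to 3.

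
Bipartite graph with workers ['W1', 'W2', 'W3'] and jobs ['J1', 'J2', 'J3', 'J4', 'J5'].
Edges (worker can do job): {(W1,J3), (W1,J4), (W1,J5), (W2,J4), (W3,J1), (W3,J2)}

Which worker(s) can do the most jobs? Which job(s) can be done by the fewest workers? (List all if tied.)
Most versatile: W1 (3 jobs); Least covered: J1, J2, J3, J5 (1 workers)

Worker degrees (jobs they can do): W1:3, W2:1, W3:2
Job degrees (workers who can do it): J1:1, J2:1, J3:1, J4:2, J5:1

Maximum worker degree is 3, achieved by: W1
Minimum job degree is 1, achieved by: J1, J2, J3, J5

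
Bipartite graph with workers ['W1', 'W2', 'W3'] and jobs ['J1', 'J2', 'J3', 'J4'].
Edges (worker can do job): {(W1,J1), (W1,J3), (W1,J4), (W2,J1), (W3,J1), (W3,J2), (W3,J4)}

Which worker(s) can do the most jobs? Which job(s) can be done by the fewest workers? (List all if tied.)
Most versatile: W1, W3 (3 jobs); Least covered: J2, J3 (1 workers)

Worker degrees (jobs they can do): W1:3, W2:1, W3:3
Job degrees (workers who can do it): J1:3, J2:1, J3:1, J4:2

Maximum worker degree is 3, achieved by: W1, W3
Minimum job degree is 1, achieved by: J2, J3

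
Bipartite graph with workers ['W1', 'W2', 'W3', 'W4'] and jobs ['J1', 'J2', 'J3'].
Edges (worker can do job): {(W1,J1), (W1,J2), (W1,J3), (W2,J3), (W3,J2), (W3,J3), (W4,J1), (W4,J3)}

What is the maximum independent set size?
Maximum independent set = 4

By König's theorem:
- Min vertex cover = Max matching = 3
- Max independent set = Total vertices - Min vertex cover
- Max independent set = 7 - 3 = 4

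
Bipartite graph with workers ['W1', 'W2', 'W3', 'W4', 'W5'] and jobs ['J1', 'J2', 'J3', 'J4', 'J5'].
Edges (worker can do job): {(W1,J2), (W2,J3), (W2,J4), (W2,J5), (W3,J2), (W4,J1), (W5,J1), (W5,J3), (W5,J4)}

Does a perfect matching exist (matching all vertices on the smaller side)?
No, maximum matching has size 4 < 5

Maximum matching has size 4, need 5 for perfect matching.
Unmatched workers: ['W1']
Unmatched jobs: ['J5']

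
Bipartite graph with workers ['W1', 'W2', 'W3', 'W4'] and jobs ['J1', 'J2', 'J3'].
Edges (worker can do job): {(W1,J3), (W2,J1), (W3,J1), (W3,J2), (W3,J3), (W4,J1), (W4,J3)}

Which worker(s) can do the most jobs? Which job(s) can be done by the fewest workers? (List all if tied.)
Most versatile: W3 (3 jobs); Least covered: J2 (1 workers)

Worker degrees (jobs they can do): W1:1, W2:1, W3:3, W4:2
Job degrees (workers who can do it): J1:3, J2:1, J3:3

Maximum worker degree is 3, achieved by: W3
Minimum job degree is 1, achieved by: J2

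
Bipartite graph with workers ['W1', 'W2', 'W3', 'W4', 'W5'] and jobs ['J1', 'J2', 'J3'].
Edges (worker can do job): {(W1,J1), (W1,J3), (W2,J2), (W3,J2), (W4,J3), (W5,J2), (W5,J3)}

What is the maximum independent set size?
Maximum independent set = 5

By König's theorem:
- Min vertex cover = Max matching = 3
- Max independent set = Total vertices - Min vertex cover
- Max independent set = 8 - 3 = 5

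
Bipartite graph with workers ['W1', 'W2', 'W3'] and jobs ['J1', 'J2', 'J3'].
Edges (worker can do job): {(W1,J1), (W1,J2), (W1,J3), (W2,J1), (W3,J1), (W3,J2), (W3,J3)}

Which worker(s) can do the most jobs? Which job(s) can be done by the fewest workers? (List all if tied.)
Most versatile: W1, W3 (3 jobs); Least covered: J2, J3 (2 workers)

Worker degrees (jobs they can do): W1:3, W2:1, W3:3
Job degrees (workers who can do it): J1:3, J2:2, J3:2

Maximum worker degree is 3, achieved by: W1, W3
Minimum job degree is 2, achieved by: J2, J3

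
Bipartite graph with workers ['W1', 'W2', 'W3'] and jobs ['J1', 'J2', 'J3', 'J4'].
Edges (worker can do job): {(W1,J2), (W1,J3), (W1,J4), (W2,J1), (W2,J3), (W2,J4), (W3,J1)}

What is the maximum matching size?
Maximum matching size = 3

Maximum matching: {(W1,J2), (W2,J3), (W3,J1)}
Size: 3

This assigns 3 workers to 3 distinct jobs.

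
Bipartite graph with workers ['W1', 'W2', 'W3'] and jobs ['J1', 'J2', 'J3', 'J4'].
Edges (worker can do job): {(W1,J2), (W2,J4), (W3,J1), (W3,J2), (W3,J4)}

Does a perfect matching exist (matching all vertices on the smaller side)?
Yes, perfect matching exists (size 3)

Perfect matching: {(W1,J2), (W2,J4), (W3,J1)}
All 3 vertices on the smaller side are matched.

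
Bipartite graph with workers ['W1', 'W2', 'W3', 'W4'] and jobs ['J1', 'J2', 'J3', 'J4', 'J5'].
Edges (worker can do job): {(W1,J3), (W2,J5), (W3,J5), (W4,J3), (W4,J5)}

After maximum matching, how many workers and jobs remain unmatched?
Unmatched: 2 workers, 3 jobs

Maximum matching size: 2
Workers: 4 total, 2 matched, 2 unmatched
Jobs: 5 total, 2 matched, 3 unmatched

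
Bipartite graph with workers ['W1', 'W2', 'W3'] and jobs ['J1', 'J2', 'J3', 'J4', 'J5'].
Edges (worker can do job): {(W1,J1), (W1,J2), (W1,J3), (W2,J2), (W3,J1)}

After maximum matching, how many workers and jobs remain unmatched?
Unmatched: 0 workers, 2 jobs

Maximum matching size: 3
Workers: 3 total, 3 matched, 0 unmatched
Jobs: 5 total, 3 matched, 2 unmatched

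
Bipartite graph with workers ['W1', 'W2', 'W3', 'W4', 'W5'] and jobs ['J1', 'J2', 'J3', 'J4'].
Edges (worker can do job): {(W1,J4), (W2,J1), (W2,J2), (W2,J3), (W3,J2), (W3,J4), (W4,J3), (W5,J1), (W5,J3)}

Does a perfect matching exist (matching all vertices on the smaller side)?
Yes, perfect matching exists (size 4)

Perfect matching: {(W1,J4), (W3,J2), (W4,J3), (W5,J1)}
All 4 vertices on the smaller side are matched.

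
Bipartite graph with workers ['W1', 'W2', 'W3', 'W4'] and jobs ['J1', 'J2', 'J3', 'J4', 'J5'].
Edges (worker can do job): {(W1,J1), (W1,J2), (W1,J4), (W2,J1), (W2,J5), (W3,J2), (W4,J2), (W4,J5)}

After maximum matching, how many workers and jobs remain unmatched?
Unmatched: 0 workers, 1 jobs

Maximum matching size: 4
Workers: 4 total, 4 matched, 0 unmatched
Jobs: 5 total, 4 matched, 1 unmatched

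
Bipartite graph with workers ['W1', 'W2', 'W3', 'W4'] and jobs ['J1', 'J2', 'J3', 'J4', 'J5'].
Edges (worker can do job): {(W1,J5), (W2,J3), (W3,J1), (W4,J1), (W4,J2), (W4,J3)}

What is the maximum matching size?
Maximum matching size = 4

Maximum matching: {(W1,J5), (W2,J3), (W3,J1), (W4,J2)}
Size: 4

This assigns 4 workers to 4 distinct jobs.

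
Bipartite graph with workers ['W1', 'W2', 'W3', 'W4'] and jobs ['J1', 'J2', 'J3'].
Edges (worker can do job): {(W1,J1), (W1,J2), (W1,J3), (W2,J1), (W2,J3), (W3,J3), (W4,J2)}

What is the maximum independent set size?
Maximum independent set = 4

By König's theorem:
- Min vertex cover = Max matching = 3
- Max independent set = Total vertices - Min vertex cover
- Max independent set = 7 - 3 = 4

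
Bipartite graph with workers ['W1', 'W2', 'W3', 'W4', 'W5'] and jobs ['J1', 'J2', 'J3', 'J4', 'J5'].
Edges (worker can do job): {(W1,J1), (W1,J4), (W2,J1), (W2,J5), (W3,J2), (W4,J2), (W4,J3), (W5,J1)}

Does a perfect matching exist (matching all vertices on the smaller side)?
Yes, perfect matching exists (size 5)

Perfect matching: {(W1,J4), (W2,J5), (W3,J2), (W4,J3), (W5,J1)}
All 5 vertices on the smaller side are matched.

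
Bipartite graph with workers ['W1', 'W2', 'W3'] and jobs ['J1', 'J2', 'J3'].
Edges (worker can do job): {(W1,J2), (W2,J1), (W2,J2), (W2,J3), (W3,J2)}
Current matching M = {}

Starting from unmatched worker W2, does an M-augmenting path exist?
Yes: W2 → J2

An M-augmenting path alternates non-matching / matching edges, starting and ending at unmatched vertices.
Path: W2 → J2
(J2 is unmatched in M, so the path is augmenting.)
Flipping edges along this path would increase |M| from 0 to 1.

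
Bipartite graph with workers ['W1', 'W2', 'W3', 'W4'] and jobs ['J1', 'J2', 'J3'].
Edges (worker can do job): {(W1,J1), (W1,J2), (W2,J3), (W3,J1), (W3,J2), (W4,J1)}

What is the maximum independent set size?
Maximum independent set = 4

By König's theorem:
- Min vertex cover = Max matching = 3
- Max independent set = Total vertices - Min vertex cover
- Max independent set = 7 - 3 = 4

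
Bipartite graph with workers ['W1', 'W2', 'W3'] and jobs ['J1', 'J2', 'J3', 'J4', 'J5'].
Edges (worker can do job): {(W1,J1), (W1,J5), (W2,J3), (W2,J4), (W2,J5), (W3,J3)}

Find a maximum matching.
Matching: {(W1,J5), (W2,J4), (W3,J3)}

Maximum matching (size 3):
  W1 → J5
  W2 → J4
  W3 → J3

Each worker is assigned to at most one job, and each job to at most one worker.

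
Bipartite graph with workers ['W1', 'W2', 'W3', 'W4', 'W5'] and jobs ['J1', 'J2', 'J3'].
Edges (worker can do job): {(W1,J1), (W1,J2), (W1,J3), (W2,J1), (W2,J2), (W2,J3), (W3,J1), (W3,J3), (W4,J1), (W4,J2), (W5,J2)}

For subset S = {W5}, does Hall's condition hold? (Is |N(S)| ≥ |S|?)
Yes: |N(S)| = 1, |S| = 1

Subset S = {W5}
Neighbors N(S) = {J2}

|N(S)| = 1, |S| = 1
Hall's condition: |N(S)| ≥ |S| is satisfied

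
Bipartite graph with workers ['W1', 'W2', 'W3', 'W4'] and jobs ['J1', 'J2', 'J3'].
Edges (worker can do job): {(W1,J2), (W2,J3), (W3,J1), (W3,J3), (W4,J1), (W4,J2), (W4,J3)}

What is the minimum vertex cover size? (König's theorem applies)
Minimum vertex cover size = 3

By König's theorem: in bipartite graphs,
min vertex cover = max matching = 3

Maximum matching has size 3, so minimum vertex cover also has size 3.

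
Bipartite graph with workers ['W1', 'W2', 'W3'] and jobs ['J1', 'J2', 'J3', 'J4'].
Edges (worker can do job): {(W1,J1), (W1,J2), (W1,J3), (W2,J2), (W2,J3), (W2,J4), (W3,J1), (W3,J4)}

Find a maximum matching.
Matching: {(W1,J1), (W2,J2), (W3,J4)}

Maximum matching (size 3):
  W1 → J1
  W2 → J2
  W3 → J4

Each worker is assigned to at most one job, and each job to at most one worker.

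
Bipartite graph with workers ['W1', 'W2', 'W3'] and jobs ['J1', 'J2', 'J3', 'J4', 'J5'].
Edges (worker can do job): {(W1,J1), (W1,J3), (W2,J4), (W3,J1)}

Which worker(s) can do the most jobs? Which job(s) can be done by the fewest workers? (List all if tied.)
Most versatile: W1 (2 jobs); Least covered: J2, J5 (0 workers)

Worker degrees (jobs they can do): W1:2, W2:1, W3:1
Job degrees (workers who can do it): J1:2, J2:0, J3:1, J4:1, J5:0

Maximum worker degree is 2, achieved by: W1
Minimum job degree is 0, achieved by: J2, J5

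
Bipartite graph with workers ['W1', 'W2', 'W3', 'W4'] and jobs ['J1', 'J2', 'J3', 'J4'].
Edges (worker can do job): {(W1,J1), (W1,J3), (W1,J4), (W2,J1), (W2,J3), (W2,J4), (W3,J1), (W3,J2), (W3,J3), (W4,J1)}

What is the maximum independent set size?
Maximum independent set = 4

By König's theorem:
- Min vertex cover = Max matching = 4
- Max independent set = Total vertices - Min vertex cover
- Max independent set = 8 - 4 = 4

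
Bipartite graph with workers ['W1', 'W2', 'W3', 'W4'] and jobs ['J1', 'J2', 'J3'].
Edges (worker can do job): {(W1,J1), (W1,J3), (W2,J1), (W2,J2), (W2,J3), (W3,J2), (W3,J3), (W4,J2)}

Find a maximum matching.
Matching: {(W1,J1), (W3,J3), (W4,J2)}

Maximum matching (size 3):
  W1 → J1
  W3 → J3
  W4 → J2

Each worker is assigned to at most one job, and each job to at most one worker.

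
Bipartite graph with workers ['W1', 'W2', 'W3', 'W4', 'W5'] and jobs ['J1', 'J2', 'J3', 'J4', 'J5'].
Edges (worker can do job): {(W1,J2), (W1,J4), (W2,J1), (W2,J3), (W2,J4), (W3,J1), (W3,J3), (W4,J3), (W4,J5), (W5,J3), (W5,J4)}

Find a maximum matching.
Matching: {(W1,J2), (W2,J1), (W3,J3), (W4,J5), (W5,J4)}

Maximum matching (size 5):
  W1 → J2
  W2 → J1
  W3 → J3
  W4 → J5
  W5 → J4

Each worker is assigned to at most one job, and each job to at most one worker.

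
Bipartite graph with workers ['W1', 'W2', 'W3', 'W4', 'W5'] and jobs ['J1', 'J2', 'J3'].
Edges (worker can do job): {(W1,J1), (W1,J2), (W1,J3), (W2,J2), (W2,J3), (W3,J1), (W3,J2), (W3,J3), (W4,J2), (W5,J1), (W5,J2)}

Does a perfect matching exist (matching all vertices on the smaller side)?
Yes, perfect matching exists (size 3)

Perfect matching: {(W1,J3), (W3,J1), (W5,J2)}
All 3 vertices on the smaller side are matched.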